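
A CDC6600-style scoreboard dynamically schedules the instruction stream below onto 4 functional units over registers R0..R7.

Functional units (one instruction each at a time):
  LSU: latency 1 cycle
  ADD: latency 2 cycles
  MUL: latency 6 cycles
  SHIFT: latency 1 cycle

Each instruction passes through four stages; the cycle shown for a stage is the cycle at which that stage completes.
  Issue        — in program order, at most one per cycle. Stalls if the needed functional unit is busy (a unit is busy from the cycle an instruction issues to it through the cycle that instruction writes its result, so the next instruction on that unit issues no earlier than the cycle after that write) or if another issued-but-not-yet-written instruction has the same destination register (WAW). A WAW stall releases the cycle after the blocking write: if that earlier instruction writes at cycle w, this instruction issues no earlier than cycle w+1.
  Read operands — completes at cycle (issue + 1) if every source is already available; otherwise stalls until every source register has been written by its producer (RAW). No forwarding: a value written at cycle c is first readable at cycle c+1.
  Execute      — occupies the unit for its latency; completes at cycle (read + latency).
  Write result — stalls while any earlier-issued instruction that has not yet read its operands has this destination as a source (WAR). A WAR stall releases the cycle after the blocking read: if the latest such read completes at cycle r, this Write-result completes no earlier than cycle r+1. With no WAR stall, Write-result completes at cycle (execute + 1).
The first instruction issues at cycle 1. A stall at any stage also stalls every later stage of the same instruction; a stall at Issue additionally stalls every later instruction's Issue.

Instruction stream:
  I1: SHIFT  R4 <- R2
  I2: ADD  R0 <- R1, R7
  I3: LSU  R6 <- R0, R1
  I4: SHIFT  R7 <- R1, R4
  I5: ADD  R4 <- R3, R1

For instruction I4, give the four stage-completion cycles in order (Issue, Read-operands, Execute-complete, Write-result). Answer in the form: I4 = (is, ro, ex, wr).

t=1  I1 issues→SHIFT
t=2  I1 reads · I2 issues→ADD
t=3  I1 exec-done · I2 reads · I3 issues→LSU
t=4  I1 writes R4
t=5  I2 exec-done · I4 issues→SHIFT
t=6  I2 writes R0 · I4 reads
t=7  I3 reads · I4 exec-done · I5 issues→ADD
t=8  I3 exec-done · I4 writes R7 · I5 reads
t=9  I3 writes R6
t=10  I5 exec-done
t=11  I5 writes R4

I4 = (5, 6, 7, 8)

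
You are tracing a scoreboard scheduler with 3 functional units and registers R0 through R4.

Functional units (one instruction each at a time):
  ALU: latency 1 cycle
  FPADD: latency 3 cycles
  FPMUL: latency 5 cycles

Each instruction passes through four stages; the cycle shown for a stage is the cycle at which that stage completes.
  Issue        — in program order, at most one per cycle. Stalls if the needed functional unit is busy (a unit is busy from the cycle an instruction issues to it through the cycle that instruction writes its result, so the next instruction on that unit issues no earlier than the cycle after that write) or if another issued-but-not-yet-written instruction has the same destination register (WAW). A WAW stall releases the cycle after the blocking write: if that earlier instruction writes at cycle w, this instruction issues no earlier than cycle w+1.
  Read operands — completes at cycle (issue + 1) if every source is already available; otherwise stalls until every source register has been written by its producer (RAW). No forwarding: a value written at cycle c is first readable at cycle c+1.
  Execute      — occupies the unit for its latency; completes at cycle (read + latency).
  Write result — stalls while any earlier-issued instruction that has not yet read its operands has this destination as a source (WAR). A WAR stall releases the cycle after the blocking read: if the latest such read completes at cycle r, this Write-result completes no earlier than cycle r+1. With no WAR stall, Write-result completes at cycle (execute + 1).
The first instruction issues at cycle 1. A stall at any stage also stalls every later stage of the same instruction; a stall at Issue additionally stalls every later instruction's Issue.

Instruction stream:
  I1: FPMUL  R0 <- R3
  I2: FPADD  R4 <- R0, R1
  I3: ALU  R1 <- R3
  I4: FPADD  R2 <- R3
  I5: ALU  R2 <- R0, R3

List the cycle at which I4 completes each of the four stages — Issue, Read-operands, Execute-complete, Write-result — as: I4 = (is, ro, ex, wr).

I4 = (14, 15, 18, 19)

cycle 1: I1 dispatched to FPMUL
cycle 2: I1 operands ready; I2 dispatched to FPADD
cycle 3: I3 dispatched to ALU
cycle 4: I3 operands ready
cycle 5: I3 complete
cycle 7: I1 complete
cycle 8: R0←I1
cycle 9: I2 operands ready
cycle 10: R1←I3
cycle 12: I2 complete
cycle 13: R4←I2
cycle 14: I4 dispatched to FPADD
cycle 15: I4 operands ready
cycle 18: I4 complete
cycle 19: R2←I4
cycle 20: I5 dispatched to ALU
cycle 21: I5 operands ready
cycle 22: I5 complete
cycle 23: R2←I5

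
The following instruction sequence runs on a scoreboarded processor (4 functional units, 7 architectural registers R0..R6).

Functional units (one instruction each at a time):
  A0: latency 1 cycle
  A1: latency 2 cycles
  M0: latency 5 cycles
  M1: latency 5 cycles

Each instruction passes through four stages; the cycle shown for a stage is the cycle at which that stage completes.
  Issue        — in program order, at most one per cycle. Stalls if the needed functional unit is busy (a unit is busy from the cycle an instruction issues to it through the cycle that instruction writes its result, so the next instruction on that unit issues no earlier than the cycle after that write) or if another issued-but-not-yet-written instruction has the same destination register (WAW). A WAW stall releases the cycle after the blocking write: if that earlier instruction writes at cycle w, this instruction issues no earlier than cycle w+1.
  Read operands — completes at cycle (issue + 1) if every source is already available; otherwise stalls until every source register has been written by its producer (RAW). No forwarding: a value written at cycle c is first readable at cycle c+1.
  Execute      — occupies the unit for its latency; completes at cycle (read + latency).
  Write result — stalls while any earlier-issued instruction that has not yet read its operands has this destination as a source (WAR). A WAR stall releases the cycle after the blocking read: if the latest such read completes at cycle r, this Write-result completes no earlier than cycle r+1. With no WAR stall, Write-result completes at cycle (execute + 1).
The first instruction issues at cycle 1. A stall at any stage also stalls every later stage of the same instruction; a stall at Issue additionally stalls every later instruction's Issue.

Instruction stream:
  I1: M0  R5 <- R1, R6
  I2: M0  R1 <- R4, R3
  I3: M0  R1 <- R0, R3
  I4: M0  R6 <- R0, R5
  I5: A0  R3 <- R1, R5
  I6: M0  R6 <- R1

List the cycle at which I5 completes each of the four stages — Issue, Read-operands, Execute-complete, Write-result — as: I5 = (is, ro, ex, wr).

I5 = (26, 27, 28, 29)

cycle 1: I1 dispatched to M0
cycle 2: I1 operands ready
cycle 7: I1 complete
cycle 8: R5←I1
cycle 9: I2 dispatched to M0
cycle 10: I2 operands ready
cycle 15: I2 complete
cycle 16: R1←I2
cycle 17: I3 dispatched to M0
cycle 18: I3 operands ready
cycle 23: I3 complete
cycle 24: R1←I3
cycle 25: I4 dispatched to M0
cycle 26: I4 operands ready · I5 dispatched to A0
cycle 27: I5 operands ready
cycle 28: I5 complete
cycle 29: R3←I5
cycle 31: I4 complete
cycle 32: R6←I4
cycle 33: I6 dispatched to M0
cycle 34: I6 operands ready
cycle 39: I6 complete
cycle 40: R6←I6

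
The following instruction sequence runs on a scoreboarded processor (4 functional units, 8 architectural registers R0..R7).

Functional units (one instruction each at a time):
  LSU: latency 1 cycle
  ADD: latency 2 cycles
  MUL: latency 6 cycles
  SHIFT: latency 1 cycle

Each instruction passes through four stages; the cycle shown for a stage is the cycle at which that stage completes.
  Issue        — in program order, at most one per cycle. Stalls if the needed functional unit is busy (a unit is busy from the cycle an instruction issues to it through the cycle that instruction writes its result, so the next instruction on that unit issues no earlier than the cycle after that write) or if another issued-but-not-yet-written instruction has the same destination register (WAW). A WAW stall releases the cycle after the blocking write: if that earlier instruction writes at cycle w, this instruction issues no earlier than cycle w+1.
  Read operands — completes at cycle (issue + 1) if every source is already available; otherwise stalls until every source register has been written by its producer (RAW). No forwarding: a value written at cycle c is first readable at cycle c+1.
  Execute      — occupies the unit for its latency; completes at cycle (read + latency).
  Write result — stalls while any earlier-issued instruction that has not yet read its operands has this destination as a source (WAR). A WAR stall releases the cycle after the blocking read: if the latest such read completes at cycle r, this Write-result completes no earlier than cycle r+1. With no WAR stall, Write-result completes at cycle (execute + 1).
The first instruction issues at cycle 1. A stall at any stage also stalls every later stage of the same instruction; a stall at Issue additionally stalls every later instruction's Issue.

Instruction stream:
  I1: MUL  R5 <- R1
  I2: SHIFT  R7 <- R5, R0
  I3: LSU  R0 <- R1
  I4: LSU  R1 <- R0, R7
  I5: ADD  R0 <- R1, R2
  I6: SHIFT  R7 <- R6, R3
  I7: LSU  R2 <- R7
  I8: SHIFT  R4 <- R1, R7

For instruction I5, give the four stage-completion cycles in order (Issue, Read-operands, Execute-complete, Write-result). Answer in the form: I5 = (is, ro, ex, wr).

I5 = (13, 16, 18, 19)

I1: IS=1 RO=2 EX=8 WR=9
I2: IS=2 RO=10 EX=11 WR=12  [RAW R5: wait I1 write@9]
I3: IS=3 RO=4 EX=5 WR=11  [WAR R0: wait I2 read@10]
I4: IS=12 RO=13 EX=14 WR=15  [struct: LSU busy until I3 writes@11]
I5: IS=13 RO=16 EX=18 WR=19  [RAW R1: wait I4 write@15]
I6: IS=14 RO=15 EX=16 WR=17
I7: IS=16 RO=18 EX=19 WR=20  [struct: LSU busy until I4 writes@15; RAW R7: wait I6 write@17]
I8: IS=18 RO=19 EX=20 WR=21  [struct: SHIFT busy until I6 writes@17]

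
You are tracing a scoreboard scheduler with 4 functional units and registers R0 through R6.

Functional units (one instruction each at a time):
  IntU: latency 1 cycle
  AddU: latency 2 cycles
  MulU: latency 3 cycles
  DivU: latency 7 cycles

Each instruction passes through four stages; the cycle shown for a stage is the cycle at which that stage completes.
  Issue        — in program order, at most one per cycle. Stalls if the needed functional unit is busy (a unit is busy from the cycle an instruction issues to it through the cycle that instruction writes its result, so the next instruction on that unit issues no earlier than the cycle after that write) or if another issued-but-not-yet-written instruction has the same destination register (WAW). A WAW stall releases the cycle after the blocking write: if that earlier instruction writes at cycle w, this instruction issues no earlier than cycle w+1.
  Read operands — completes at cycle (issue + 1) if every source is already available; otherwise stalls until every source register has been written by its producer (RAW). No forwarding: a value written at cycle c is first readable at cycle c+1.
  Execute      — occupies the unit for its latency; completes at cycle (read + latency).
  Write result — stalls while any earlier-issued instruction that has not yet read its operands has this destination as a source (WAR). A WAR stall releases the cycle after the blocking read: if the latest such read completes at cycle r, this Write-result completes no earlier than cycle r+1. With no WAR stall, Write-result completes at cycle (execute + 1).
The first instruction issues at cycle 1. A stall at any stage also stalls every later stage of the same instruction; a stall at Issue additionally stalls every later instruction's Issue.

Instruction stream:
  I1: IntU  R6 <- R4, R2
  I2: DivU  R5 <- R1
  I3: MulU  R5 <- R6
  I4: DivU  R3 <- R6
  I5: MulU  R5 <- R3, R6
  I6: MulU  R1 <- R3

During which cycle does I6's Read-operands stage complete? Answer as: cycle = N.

I1: IS=1 RO=2 EX=3 WR=4
I2: IS=2 RO=3 EX=10 WR=11
I3: IS=12 RO=13 EX=16 WR=17  [WAW R5: wait I2 write@11]
I4: IS=13 RO=14 EX=21 WR=22
I5: IS=18 RO=23 EX=26 WR=27  [struct: MulU busy until I3 writes@17; RAW R3: wait I4 write@22]
I6: IS=28 RO=29 EX=32 WR=33  [struct: MulU busy until I5 writes@27]

cycle = 29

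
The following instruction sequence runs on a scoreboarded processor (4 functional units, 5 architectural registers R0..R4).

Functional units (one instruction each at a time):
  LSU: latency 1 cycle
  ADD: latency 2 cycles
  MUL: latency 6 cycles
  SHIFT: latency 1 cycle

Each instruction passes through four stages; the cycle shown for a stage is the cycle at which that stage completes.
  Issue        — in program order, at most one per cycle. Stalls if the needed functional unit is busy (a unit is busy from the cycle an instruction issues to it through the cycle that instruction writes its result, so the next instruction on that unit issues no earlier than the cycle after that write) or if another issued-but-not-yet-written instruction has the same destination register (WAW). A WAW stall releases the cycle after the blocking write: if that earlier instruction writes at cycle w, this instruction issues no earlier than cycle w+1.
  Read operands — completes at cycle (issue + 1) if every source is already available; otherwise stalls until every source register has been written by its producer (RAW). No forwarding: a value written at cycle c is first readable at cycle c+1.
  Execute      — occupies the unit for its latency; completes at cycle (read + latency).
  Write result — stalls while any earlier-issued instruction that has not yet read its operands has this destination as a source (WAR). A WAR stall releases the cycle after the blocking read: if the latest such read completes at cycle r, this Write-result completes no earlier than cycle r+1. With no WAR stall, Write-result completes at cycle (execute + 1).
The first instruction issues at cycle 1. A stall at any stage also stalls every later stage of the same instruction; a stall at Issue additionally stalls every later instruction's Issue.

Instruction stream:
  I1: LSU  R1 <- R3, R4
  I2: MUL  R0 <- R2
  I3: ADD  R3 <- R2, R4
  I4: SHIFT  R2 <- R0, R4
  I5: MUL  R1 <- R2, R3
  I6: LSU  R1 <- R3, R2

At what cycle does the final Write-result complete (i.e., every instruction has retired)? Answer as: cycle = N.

cycle = 25

cycle 1: I1→LSU
cycle 2: I1 RO | I2→MUL
cycle 3: I1 EX | I2 RO | I3→ADD
cycle 4: I1 WR R1 | I3 RO | I4→SHIFT
cycle 6: I3 EX
cycle 7: I3 WR R3
cycle 9: I2 EX
cycle 10: I2 WR R0
cycle 11: I4 RO | I5→MUL
cycle 12: I4 EX
cycle 13: I4 WR R2
cycle 14: I5 RO
cycle 20: I5 EX
cycle 21: I5 WR R1
cycle 22: I6→LSU
cycle 23: I6 RO
cycle 24: I6 EX
cycle 25: I6 WR R1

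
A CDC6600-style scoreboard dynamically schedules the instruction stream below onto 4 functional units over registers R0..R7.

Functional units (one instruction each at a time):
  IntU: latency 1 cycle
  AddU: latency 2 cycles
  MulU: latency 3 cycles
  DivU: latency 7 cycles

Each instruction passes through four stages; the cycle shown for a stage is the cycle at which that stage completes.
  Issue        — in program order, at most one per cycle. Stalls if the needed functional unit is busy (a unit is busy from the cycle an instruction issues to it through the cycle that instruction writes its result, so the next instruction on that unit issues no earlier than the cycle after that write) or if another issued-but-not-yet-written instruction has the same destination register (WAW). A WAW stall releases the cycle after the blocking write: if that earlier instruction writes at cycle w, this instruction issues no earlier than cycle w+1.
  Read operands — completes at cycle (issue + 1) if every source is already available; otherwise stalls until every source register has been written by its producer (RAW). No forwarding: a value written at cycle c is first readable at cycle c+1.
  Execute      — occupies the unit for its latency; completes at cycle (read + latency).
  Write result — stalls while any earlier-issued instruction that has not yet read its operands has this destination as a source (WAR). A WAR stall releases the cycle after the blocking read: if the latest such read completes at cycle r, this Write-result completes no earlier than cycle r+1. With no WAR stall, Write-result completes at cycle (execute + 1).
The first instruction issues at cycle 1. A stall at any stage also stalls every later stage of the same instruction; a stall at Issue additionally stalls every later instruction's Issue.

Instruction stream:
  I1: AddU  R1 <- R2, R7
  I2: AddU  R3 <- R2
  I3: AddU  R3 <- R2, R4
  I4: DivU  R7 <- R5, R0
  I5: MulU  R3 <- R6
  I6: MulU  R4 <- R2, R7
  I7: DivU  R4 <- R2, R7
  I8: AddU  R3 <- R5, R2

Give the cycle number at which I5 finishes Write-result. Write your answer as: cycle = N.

1) issue 1, read 2, done 4, write 5
2) issue 6, read 7, done 9, write 10  <struct: AddU busy until I1 writes@5>
3) issue 11, read 12, done 14, write 15  <struct: AddU busy until I2 writes@10>
4) issue 12, read 13, done 20, write 21
5) issue 16, read 17, done 20, write 21  <WAW R3: wait I3 write@15>
6) issue 22, read 23, done 26, write 27  <struct: MulU busy until I5 writes@21>
7) issue 28, read 29, done 36, write 37  <WAW R4: wait I6 write@27>
8) issue 29, read 30, done 32, write 33

cycle = 21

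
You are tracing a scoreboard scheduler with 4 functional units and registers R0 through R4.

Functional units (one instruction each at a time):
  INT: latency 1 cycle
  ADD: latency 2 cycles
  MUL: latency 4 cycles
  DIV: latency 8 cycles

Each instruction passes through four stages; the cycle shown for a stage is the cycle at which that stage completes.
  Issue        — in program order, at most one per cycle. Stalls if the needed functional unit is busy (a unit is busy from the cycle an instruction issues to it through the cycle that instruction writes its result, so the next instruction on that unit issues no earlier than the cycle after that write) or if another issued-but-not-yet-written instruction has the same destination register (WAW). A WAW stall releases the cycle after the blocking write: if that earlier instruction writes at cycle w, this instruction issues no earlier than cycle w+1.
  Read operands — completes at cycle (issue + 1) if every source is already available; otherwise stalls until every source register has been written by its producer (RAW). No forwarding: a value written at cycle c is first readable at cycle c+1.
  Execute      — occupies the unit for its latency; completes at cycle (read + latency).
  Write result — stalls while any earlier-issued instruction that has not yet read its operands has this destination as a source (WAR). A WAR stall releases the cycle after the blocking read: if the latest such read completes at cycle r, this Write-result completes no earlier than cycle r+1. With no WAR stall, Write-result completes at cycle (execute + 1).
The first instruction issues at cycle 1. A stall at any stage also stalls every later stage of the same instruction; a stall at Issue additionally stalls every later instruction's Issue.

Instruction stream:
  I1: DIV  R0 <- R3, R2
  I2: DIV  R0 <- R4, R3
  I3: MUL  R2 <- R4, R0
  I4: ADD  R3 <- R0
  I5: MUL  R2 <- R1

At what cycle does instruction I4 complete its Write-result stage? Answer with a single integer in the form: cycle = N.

cycle = 26

  I1 | 1 | 2 | 10 | 11
  I2 | 12 | 13 | 21 | 22   struct: DIV busy until I1 writes@11
  I3 | 13 | 23 | 27 | 28   RAW R0: wait I2 write@22
  I4 | 14 | 23 | 25 | 26   RAW R0: wait I2 write@22
  I5 | 29 | 30 | 34 | 35   struct: MUL busy until I3 writes@28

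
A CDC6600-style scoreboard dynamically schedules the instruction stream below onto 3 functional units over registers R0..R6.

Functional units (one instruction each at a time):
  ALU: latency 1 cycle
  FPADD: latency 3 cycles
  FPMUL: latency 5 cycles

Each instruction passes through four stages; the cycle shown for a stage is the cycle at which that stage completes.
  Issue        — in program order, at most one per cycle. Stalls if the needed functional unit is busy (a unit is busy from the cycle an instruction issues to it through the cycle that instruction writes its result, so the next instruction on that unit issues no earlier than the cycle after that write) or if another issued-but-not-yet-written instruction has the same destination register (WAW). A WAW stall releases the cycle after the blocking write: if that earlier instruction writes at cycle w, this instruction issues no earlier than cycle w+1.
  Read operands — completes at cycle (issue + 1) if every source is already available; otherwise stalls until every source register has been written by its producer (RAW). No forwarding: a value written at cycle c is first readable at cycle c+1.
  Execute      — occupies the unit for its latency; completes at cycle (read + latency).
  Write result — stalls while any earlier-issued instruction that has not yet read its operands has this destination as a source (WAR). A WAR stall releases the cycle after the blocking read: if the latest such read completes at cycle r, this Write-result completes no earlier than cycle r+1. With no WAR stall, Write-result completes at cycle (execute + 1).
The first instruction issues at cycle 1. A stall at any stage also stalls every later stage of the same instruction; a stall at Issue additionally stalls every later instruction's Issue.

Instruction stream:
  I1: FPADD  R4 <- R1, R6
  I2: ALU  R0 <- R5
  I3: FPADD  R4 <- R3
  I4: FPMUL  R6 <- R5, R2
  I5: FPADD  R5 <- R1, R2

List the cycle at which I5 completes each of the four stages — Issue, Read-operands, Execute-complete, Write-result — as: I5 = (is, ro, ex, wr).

I5 = (13, 14, 17, 18)

I1  is:1  ro:2  ex:5  wr:6
I2  is:2  ro:3  ex:4  wr:5
I3  is:7  ro:8  ex:11  wr:12  — struct: FPADD busy until I1 writes@6
I4  is:8  ro:9  ex:14  wr:15
I5  is:13  ro:14  ex:17  wr:18  — struct: FPADD busy until I3 writes@12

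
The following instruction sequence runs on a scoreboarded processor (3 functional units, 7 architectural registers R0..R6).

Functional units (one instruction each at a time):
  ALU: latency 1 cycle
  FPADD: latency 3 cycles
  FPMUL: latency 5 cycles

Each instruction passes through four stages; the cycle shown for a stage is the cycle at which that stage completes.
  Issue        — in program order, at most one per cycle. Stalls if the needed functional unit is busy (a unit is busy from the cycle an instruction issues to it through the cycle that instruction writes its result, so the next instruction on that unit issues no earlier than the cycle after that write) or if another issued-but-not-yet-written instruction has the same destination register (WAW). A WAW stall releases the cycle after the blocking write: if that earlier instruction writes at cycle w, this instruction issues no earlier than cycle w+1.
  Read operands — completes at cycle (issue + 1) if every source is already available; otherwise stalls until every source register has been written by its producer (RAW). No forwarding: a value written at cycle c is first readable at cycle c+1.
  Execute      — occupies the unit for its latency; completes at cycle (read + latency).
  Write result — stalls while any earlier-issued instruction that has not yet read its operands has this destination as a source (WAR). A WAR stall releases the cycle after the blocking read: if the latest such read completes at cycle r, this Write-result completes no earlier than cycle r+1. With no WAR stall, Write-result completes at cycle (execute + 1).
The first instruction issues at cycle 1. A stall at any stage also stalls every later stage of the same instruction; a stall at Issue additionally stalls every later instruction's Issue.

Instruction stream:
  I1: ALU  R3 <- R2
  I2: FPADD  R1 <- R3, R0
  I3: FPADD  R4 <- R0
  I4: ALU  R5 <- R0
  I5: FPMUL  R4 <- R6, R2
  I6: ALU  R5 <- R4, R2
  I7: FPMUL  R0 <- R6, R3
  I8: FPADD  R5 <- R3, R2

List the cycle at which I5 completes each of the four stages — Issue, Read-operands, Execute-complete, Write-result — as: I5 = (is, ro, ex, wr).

I1 -> (1, 2, 3, 4)
I2 -> (2, 5, 8, 9)  // RAW R3: wait I1 write@4
I3 -> (10, 11, 14, 15)  // struct: FPADD busy until I2 writes@9
I4 -> (11, 12, 13, 14)
I5 -> (16, 17, 22, 23)  // WAW R4: wait I3 write@15
I6 -> (17, 24, 25, 26)  // RAW R4: wait I5 write@23
I7 -> (24, 25, 30, 31)  // struct: FPMUL busy until I5 writes@23
I8 -> (27, 28, 31, 32)  // WAW R5: wait I6 write@26

I5 = (16, 17, 22, 23)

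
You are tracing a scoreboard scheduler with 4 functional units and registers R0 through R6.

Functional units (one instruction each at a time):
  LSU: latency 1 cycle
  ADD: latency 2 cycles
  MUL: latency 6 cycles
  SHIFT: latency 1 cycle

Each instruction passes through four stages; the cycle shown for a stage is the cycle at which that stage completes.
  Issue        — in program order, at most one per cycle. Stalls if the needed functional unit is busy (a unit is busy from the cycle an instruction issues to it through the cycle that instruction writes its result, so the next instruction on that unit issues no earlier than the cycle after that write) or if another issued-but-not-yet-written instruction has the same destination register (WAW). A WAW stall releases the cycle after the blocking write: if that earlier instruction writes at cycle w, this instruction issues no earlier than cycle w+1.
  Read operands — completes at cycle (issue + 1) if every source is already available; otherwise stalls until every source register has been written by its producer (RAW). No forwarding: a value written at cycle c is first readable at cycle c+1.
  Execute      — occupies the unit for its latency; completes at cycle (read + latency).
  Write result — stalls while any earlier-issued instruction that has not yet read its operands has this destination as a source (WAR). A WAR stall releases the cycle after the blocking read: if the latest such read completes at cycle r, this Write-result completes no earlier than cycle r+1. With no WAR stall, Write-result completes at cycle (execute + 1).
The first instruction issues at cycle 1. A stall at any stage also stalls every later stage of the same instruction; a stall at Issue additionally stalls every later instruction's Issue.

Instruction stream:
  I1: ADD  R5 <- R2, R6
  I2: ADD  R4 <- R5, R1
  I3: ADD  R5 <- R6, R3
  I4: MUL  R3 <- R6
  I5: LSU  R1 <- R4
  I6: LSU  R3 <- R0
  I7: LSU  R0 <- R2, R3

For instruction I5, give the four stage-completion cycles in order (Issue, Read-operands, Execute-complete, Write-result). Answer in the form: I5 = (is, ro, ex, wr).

t=1  I1→ADD
t=2  I1 RO
t=4  I1 EX
t=5  I1 WR R5
t=6  I2→ADD
t=7  I2 RO
t=9  I2 EX
t=10  I2 WR R4
t=11  I3→ADD
t=12  I3 RO; I4→MUL
t=13  I4 RO; I5→LSU
t=14  I3 EX; I5 RO
t=15  I3 WR R5; I5 EX
t=16  I5 WR R1
t=19  I4 EX
t=20  I4 WR R3
t=21  I6→LSU
t=22  I6 RO
t=23  I6 EX
t=24  I6 WR R3
t=25  I7→LSU
t=26  I7 RO
t=27  I7 EX
t=28  I7 WR R0

I5 = (13, 14, 15, 16)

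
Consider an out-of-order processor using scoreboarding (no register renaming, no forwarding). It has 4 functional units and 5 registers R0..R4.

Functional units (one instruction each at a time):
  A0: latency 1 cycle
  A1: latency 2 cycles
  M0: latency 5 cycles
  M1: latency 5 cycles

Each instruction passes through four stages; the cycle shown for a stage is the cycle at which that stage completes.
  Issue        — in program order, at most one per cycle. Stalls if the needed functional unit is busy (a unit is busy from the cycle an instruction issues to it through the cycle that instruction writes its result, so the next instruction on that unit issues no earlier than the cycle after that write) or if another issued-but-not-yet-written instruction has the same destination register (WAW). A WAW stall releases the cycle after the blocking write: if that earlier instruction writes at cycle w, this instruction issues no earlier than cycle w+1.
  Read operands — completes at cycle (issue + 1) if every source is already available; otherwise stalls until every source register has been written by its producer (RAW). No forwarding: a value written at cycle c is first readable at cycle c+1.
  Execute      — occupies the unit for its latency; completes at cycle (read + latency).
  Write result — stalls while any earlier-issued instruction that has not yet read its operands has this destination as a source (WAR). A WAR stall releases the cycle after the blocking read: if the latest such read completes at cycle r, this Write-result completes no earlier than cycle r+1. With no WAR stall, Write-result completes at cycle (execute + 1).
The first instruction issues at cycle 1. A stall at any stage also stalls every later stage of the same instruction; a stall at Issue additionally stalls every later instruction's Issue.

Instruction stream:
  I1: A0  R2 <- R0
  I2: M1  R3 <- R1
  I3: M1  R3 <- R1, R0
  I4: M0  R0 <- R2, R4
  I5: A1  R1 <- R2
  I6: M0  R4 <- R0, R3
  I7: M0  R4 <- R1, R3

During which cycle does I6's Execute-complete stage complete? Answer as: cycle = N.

cycle = 25

cycle 1: issue I1 (A0)
cycle 2: I1 read-ops · issue I2 (M1)
cycle 3: I1 finished on A0 · I2 read-ops
cycle 4: I1→R2
cycle 8: I2 finished on M1
cycle 9: I2→R3
cycle 10: issue I3 (M1)
cycle 11: I3 read-ops · issue I4 (M0)
cycle 12: I4 read-ops · issue I5 (A1)
cycle 13: I5 read-ops
cycle 15: I5 finished on A1
cycle 16: I3 finished on M1 · I5→R1
cycle 17: I3→R3 · I4 finished on M0
cycle 18: I4→R0
cycle 19: issue I6 (M0)
cycle 20: I6 read-ops
cycle 25: I6 finished on M0
cycle 26: I6→R4
cycle 27: issue I7 (M0)
cycle 28: I7 read-ops
cycle 33: I7 finished on M0
cycle 34: I7→R4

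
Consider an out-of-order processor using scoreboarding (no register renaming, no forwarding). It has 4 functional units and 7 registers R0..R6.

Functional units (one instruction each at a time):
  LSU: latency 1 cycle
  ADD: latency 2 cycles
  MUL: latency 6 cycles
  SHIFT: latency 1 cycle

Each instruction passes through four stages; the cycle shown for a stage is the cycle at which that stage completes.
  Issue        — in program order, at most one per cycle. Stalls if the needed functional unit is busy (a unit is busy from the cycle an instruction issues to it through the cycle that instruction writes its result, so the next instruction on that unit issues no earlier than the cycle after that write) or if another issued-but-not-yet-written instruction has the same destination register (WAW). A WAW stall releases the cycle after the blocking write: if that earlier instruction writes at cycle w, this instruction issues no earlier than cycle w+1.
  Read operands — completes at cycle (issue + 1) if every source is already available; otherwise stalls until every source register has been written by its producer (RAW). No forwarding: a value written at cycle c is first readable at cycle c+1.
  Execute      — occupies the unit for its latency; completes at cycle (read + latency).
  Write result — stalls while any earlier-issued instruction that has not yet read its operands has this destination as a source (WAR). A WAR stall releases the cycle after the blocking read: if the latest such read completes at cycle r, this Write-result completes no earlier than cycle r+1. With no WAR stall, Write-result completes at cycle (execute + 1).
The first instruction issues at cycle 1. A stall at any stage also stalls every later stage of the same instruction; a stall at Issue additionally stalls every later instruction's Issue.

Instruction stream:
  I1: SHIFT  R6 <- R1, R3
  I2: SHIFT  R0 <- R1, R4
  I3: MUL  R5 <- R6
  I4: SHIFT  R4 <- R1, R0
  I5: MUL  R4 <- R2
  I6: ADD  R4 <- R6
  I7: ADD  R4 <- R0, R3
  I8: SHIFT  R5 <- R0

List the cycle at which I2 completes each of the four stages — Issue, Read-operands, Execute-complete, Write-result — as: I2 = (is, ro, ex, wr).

I2 = (5, 6, 7, 8)

cycle 1: issue I1 (SHIFT)
cycle 2: I1 read-ops
cycle 3: I1 finished on SHIFT
cycle 4: I1→R6
cycle 5: issue I2 (SHIFT)
cycle 6: I2 read-ops · issue I3 (MUL)
cycle 7: I2 finished on SHIFT · I3 read-ops
cycle 8: I2→R0
cycle 9: issue I4 (SHIFT)
cycle 10: I4 read-ops
cycle 11: I4 finished on SHIFT
cycle 12: I4→R4
cycle 13: I3 finished on MUL
cycle 14: I3→R5
cycle 15: issue I5 (MUL)
cycle 16: I5 read-ops
cycle 22: I5 finished on MUL
cycle 23: I5→R4
cycle 24: issue I6 (ADD)
cycle 25: I6 read-ops
cycle 27: I6 finished on ADD
cycle 28: I6→R4
cycle 29: issue I7 (ADD)
cycle 30: I7 read-ops · issue I8 (SHIFT)
cycle 31: I8 read-ops
cycle 32: I7 finished on ADD · I8 finished on SHIFT
cycle 33: I7→R4 · I8→R5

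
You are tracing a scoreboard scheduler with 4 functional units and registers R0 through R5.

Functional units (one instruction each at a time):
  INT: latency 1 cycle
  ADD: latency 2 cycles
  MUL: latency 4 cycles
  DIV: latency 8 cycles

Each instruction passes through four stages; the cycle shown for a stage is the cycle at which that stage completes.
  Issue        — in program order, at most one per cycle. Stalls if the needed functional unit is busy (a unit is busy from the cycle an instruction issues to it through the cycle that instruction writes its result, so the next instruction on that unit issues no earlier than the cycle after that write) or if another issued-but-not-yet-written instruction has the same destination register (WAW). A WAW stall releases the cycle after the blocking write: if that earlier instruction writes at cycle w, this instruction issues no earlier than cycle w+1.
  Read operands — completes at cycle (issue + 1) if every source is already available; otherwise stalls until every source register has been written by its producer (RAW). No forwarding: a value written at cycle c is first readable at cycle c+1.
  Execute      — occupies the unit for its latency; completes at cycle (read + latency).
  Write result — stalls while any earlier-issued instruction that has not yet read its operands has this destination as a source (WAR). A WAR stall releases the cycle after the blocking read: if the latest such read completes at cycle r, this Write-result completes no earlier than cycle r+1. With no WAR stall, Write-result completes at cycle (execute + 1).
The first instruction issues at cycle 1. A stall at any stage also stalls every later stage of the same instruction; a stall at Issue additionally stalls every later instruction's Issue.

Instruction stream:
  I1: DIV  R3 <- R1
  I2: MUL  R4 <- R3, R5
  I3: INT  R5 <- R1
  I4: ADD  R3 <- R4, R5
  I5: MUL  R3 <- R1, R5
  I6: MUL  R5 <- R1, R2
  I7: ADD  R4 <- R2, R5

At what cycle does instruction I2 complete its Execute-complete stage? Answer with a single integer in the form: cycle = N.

I1  is:1  ro:2  ex:10  wr:11
I2  is:2  ro:12  ex:16  wr:17  — RAW R3: wait I1 write@11
I3  is:3  ro:4  ex:5  wr:13  — WAR R5: wait I2 read@12
I4  is:12  ro:18  ex:20  wr:21  — WAW R3: wait I1 write@11, RAW R4: wait I2 write@17
I5  is:22  ro:23  ex:27  wr:28  — WAW R3: wait I4 write@21
I6  is:29  ro:30  ex:34  wr:35  — struct: MUL busy until I5 writes@28
I7  is:30  ro:36  ex:38  wr:39  — RAW R5: wait I6 write@35

cycle = 16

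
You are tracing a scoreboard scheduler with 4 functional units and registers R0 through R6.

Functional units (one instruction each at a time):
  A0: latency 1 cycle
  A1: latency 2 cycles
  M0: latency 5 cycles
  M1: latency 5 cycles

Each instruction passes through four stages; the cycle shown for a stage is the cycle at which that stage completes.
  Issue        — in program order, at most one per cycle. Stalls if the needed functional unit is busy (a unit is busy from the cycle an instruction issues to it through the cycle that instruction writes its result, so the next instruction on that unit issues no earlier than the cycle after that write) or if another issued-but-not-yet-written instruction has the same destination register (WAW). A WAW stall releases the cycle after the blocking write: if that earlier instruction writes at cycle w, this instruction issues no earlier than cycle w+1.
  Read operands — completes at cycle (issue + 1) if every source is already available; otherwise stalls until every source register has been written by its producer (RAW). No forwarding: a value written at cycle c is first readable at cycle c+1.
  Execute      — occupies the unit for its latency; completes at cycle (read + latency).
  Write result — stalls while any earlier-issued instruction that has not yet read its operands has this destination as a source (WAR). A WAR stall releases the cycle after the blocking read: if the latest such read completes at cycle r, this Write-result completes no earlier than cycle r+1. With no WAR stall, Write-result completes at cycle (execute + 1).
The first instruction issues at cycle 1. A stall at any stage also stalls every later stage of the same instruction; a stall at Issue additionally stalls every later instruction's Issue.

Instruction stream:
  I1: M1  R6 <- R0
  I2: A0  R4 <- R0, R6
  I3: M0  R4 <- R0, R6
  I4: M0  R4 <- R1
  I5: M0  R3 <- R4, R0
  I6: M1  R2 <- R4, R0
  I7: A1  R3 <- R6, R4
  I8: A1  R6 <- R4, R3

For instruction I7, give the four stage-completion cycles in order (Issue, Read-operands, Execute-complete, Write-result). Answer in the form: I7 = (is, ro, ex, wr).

I7 = (36, 37, 39, 40)

  I1 | 1 | 2 | 7 | 8
  I2 | 2 | 9 | 10 | 11   RAW R6: wait I1 write@8
  I3 | 12 | 13 | 18 | 19   WAW R4: wait I2 write@11
  I4 | 20 | 21 | 26 | 27   struct: M0 busy until I3 writes@19
  I5 | 28 | 29 | 34 | 35   struct: M0 busy until I4 writes@27
  I6 | 29 | 30 | 35 | 36
  I7 | 36 | 37 | 39 | 40   WAW R3: wait I5 write@35
  I8 | 41 | 42 | 44 | 45   struct: A1 busy until I7 writes@40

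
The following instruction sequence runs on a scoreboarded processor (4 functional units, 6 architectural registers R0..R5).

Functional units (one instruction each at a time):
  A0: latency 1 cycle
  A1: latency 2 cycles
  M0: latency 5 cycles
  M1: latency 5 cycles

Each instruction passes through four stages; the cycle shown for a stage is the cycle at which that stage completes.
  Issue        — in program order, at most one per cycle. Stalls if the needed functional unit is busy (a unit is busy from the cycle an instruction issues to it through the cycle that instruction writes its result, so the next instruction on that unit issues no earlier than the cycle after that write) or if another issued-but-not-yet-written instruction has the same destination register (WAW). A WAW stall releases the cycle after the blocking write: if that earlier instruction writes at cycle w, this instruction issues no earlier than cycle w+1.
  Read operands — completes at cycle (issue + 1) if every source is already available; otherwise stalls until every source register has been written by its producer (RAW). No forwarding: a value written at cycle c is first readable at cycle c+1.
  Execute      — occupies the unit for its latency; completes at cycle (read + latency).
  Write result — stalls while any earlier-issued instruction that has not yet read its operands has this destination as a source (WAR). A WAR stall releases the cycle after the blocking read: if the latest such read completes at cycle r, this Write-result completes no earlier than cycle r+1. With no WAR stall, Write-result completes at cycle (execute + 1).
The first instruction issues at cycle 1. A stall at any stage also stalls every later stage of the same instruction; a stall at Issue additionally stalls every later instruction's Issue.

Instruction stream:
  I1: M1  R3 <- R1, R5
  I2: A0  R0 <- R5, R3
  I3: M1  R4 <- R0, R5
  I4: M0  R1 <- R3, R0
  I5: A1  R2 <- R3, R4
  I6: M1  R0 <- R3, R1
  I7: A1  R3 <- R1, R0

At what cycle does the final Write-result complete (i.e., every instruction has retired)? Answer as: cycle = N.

t=1  I1 issues→M1
t=2  I1 reads; I2 issues→A0
t=7  I1 exec-done
t=8  I1 writes R3
t=9  I2 reads; I3 issues→M1
t=10  I2 exec-done; I4 issues→M0
t=11  I2 writes R0; I5 issues→A1
t=12  I3 reads; I4 reads
t=17  I3 exec-done; I4 exec-done
t=18  I3 writes R4; I4 writes R1
t=19  I5 reads; I6 issues→M1
t=20  I6 reads
t=21  I5 exec-done
t=22  I5 writes R2
t=23  I7 issues→A1
t=25  I6 exec-done
t=26  I6 writes R0
t=27  I7 reads
t=29  I7 exec-done
t=30  I7 writes R3

cycle = 30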